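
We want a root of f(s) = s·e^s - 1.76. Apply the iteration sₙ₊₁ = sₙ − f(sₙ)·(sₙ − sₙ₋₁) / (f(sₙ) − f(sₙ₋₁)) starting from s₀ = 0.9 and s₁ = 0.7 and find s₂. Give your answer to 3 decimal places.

0.787

f(0.9) = 0.45364, f(0.7) = -0.35037
s₂ = 0.70000 − (-0.35037)·(0.70000 − 0.90000) / (-0.35037 − 0.45364) = 0.70000 − (0.07007)/(-0.80402) = 0.78716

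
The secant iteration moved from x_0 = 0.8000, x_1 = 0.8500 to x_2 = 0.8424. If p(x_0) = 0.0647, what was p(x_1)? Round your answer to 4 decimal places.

-0.0116

The secant line through (0.8000, 0.0647) and (0.8500, p(x_1)) crosses zero at x_2 = 0.8424.
So (0.8000, 0.0647), (0.8500, p(x_1)), (0.8424, 0) are collinear:
p(x_1) = 0.0647 · (0.8500 − 0.8424) / (0.8000 − 0.8424) = 0.0647 · (0.007600)/(-0.042400) = -0.011597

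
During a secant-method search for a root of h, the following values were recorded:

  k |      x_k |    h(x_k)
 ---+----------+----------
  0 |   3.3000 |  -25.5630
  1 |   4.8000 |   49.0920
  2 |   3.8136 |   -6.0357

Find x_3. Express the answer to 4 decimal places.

3.9216

x_3 = 3.8136 − (-6.0357)·(3.8136 − 4.8000) / (-6.0357 − 49.0920)
   = 3.8136 − (5.953614)/(-55.127700) = 3.921597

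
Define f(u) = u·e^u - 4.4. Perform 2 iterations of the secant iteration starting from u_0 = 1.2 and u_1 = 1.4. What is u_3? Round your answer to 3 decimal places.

1.254

f(1.2) = -0.41586, f(1.4) = 1.27728
u_2 = 1.40000 − 1.27728·(1.40000 − 1.20000) / (1.27728 − (-0.41586)) = 1.40000 − (0.25546)/(1.69314) = 1.24912
f(1.24912) = -0.04396
u_3 = 1.24912 − (-0.04396)·(1.24912 − 1.40000) / (-0.04396 − 1.27728) = 1.24912 − (0.00663)/(-1.32123) = 1.25414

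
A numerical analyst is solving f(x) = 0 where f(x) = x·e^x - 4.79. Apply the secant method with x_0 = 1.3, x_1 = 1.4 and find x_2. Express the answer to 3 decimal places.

1.302

f(1.3) = -0.01991, f(1.4) = 0.88728
x_2 = 1.40000 − 0.88728·(1.40000 − 1.30000) / (0.88728 − (-0.01991)) = 1.40000 − (0.08873)/(0.90719) = 1.30220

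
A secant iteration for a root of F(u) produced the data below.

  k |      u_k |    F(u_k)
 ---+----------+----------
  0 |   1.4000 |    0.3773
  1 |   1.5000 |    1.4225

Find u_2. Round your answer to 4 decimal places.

u_2 = 1.5000 − 1.4225·(1.5000 − 1.4000) / (1.4225 − 0.3773)
   = 1.5000 − (0.142250)/(1.045200) = 1.363902

1.3639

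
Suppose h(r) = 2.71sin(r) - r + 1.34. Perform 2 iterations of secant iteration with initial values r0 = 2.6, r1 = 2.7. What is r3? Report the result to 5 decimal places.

2.64089

h(2.6) = 0.1370087, h(2.7) = -0.2018005
r2 = 2.7000000 − (-0.2018005)·(2.7000000 − 2.6000000) / (-0.2018005 − 0.1370087) = 2.7000000 − (-0.0201801)/(-0.3388092) = 2.6404383
h(2.6404383) = 0.0015494
r3 = 2.6404383 − 0.0015494·(2.6404383 − 2.7000000) / (0.0015494 − (-0.2018005)) = 2.6404383 − (-0.0000923)/(0.2033499) = 2.6408921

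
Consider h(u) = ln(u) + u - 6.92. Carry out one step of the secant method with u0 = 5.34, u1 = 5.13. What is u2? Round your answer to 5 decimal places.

h(5.34) = 0.0952257, h(5.13) = -0.1548943
u2 = 5.1300000 − (-0.1548943)·(5.1300000 − 5.3400000) / (-0.1548943 − 0.0952257) = 5.1300000 − (0.0325278)/(-0.2501200) = 5.2600488

5.26005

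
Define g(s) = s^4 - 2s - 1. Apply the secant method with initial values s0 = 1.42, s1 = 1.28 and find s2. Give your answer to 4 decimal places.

g(1.42) = 0.225869, g(1.28) = -0.875645
s2 = 1.280000 − (-0.875645)·(1.280000 − 1.420000) / (-0.875645 − 0.225869) = 1.280000 − (0.122590)/(-1.101514) = 1.391293

1.3913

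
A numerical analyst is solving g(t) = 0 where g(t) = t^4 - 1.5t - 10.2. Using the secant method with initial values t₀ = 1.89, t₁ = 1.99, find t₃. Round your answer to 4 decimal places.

g(1.89) = -0.275102, g(1.99) = 2.497392
t₂ = 1.990000 − 2.497392·(1.990000 − 1.890000) / (2.497392 − (-0.275102)) = 1.990000 − (0.249739)/(2.772494) = 1.899923
g(1.899923) = -0.019909
t₃ = 1.899923 − (-0.019909)·(1.899923 − 1.990000) / (-0.019909 − 2.497392) = 1.899923 − (0.001793)/(-2.517301) = 1.900635

1.9006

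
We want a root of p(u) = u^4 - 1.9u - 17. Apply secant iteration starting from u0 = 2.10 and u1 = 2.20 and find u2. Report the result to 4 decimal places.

2.1407

p(2.10) = -1.541900, p(2.20) = 2.245600
u2 = 2.200000 − 2.245600·(2.200000 − 2.100000) / (2.245600 − (-1.541900)) = 2.200000 − (0.224560)/(3.787500) = 2.140710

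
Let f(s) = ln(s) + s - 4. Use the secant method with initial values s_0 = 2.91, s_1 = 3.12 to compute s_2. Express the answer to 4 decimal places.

2.9264

f(2.91) = -0.021847, f(3.12) = 0.257833
s_2 = 3.120000 − 0.257833·(3.120000 − 2.910000) / (0.257833 − (-0.021847)) = 3.120000 − (0.054145)/(0.279680) = 2.926404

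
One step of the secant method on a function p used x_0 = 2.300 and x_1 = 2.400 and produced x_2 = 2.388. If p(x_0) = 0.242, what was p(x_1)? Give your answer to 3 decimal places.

The secant line through (2.300, 0.242) and (2.400, p(x_1)) crosses zero at x_2 = 2.388.
So (2.300, 0.242), (2.400, p(x_1)), (2.388, 0) are collinear:
p(x_1) = 0.242 · (2.400 − 2.388) / (2.300 − 2.388) = 0.242 · (0.01200)/(-0.08800) = -0.03300

-0.033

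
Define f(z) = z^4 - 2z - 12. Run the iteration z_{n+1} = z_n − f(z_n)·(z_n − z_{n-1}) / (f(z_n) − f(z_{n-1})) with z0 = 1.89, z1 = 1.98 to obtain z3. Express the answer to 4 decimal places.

2.0000

f(1.89) = -3.020102, f(1.98) = -0.590464
z2 = 1.980000 − (-0.590464)·(1.980000 − 1.890000) / (-0.590464 − (-3.020102)) = 1.980000 − (-0.053142)/(2.429638) = 2.001872
f(2.001872) = 0.056253
z3 = 2.001872 − 0.056253·(2.001872 − 1.980000) / (0.056253 − (-0.590464)) = 2.001872 − (0.001230)/(0.646717) = 1.999970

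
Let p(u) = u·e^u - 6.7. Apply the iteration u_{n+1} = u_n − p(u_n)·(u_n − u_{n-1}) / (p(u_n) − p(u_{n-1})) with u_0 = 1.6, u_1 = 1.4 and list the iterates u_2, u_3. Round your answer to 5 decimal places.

1.49101, 1.49848

p(1.6) = 1.2248519, p(1.4) = -1.0227200
u_2 = 1.4000000 − (-1.0227200)·(1.4000000 − 1.6000000) / (-1.0227200 − 1.2248519) = 1.4000000 − (0.2045440)/(-2.2475719) = 1.4910067
p(1.4910067) = -0.0775979
u_3 = 1.4910067 − (-0.0775979)·(1.4910067 − 1.4000000) / (-0.0775979 − (-1.0227200)) = 1.4910067 − (-0.0070619)/(0.9451221) = 1.4984786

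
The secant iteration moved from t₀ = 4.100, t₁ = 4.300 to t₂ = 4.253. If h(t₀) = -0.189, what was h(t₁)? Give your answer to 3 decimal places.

The secant line through (4.100, -0.189) and (4.300, h(t₁)) crosses zero at t₂ = 4.253.
So (4.100, -0.189), (4.300, h(t₁)), (4.253, 0) are collinear:
h(t₁) = -0.189 · (4.300 − 4.253) / (4.100 − 4.253) = -0.189 · (0.04700)/(-0.15300) = 0.05806

0.058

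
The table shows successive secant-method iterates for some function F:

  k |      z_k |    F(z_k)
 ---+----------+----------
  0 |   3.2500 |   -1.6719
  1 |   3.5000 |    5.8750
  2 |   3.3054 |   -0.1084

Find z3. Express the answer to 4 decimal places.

z3 = 3.3054 − (-0.1084)·(3.3054 − 3.5000) / (-0.1084 − 5.8750)
   = 3.3054 − (0.021095)/(-5.983400) = 3.308926

3.3089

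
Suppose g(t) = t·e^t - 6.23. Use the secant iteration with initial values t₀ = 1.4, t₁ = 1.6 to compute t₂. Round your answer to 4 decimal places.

g(1.4) = -0.552720, g(1.6) = 1.694852
t₂ = 1.600000 − 1.694852·(1.600000 − 1.400000) / (1.694852 − (-0.552720)) = 1.600000 − (0.338970)/(2.247572) = 1.449184

1.4492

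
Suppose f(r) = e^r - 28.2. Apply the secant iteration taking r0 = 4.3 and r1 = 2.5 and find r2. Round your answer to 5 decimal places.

f(4.3) = 45.4997937, f(2.5) = -16.0175060
r2 = 2.5000000 − (-16.0175060)·(2.5000000 − 4.3000000) / (-16.0175060 − 45.4997937) = 2.5000000 − (28.8315109)/(-61.5172997) = 2.9686732

2.96867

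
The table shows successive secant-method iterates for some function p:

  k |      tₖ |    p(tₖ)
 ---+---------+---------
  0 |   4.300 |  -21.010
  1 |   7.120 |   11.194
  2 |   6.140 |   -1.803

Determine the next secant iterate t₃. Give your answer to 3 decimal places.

6.276

t₃ = 6.140 − (-1.803)·(6.140 − 7.120) / (-1.803 − 11.194)
   = 6.140 − (1.76694)/(-12.99700) = 6.27595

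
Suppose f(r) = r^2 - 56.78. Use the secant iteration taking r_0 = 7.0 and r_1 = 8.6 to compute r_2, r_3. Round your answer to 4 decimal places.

7.4987, 7.5328

f(7.0) = -7.780000, f(8.6) = 17.180000
r_2 = 8.600000 − 17.180000·(8.600000 − 7.000000) / (17.180000 − (-7.780000)) = 8.600000 − (27.488000)/(24.960000) = 7.498718
f(7.498718) = -0.549229
r_3 = 7.498718 − (-0.549229)·(7.498718 − 8.600000) / (-0.549229 − 17.180000) = 7.498718 − (0.604856)/(-17.729229) = 7.532834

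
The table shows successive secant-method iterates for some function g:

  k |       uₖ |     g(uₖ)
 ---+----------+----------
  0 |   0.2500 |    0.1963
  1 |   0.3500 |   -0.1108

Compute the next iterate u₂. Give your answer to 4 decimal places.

0.3139

u₂ = 0.3500 − (-0.1108)·(0.3500 − 0.2500) / (-0.1108 − 0.1963)
   = 0.3500 − (-0.011080)/(-0.307100) = 0.313921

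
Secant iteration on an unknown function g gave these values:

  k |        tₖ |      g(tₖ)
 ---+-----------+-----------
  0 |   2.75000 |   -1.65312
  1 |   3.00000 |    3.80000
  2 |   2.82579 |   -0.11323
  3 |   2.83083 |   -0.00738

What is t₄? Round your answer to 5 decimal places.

2.83118

t₄ = 2.83083 − (-0.00738)·(2.83083 − 2.82579) / (-0.00738 − (-0.11323))
   = 2.83083 − (-0.0000372)/(0.1058500) = 2.8311814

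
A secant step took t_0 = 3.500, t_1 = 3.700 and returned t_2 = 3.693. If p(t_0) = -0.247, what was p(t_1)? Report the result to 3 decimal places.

0.009

The secant line through (3.500, -0.247) and (3.700, p(t_1)) crosses zero at t_2 = 3.693.
So (3.500, -0.247), (3.700, p(t_1)), (3.693, 0) are collinear:
p(t_1) = -0.247 · (3.700 − 3.693) / (3.500 − 3.693) = -0.247 · (0.00700)/(-0.19300) = 0.00896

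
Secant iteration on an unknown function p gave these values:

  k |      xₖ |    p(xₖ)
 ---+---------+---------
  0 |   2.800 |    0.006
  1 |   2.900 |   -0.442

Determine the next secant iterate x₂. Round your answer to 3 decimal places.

2.801

x₂ = 2.900 − (-0.442)·(2.900 − 2.800) / (-0.442 − 0.006)
   = 2.900 − (-0.04420)/(-0.44800) = 2.80134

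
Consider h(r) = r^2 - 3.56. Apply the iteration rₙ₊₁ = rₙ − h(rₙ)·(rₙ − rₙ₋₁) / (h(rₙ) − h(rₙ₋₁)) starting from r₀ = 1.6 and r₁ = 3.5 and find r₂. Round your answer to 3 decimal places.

1.796

h(1.6) = -1.00000, h(3.5) = 8.69000
r₂ = 3.50000 − 8.69000·(3.50000 − 1.60000) / (8.69000 − (-1.00000)) = 3.50000 − (16.51100)/(9.69000) = 1.79608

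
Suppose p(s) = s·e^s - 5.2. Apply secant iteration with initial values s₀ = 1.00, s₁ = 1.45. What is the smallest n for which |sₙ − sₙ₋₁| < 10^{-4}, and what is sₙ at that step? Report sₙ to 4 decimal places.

p(1.00) = -2.481718, p(1.45) = 0.981516
s₂ = 1.450000 − 0.981516·(0.450000)/(3.463234) = 1.322465;  |Δ| = 0.127535
p(1.322465) = -0.237235
s₃ = 1.322465 − (-0.237235)·(-0.127535)/(-1.218751) = 1.347291;  |Δ| = 0.024825
p(1.347291) = -0.016990
s₄ = 1.347291 − (-0.016990)·(0.024825)/(0.220245) = 1.349206;  |Δ| = 0.001915
p(1.349206) = 0.000326
s₅ = 1.349206 − 0.000326·(0.001915)/(0.017316) = 1.349169;  |Δ| = 0.000036
|s₅ − s₄| = 0.000036 < 10^{-4}

n = 5, sₙ = 1.3492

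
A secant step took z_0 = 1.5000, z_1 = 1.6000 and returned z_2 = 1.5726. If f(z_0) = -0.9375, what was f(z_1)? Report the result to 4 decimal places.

0.3538

The secant line through (1.5000, -0.9375) and (1.6000, f(z_1)) crosses zero at z_2 = 1.5726.
So (1.5000, -0.9375), (1.6000, f(z_1)), (1.5726, 0) are collinear:
f(z_1) = -0.9375 · (1.6000 − 1.5726) / (1.5000 − 1.5726) = -0.9375 · (0.027400)/(-0.072600) = 0.353822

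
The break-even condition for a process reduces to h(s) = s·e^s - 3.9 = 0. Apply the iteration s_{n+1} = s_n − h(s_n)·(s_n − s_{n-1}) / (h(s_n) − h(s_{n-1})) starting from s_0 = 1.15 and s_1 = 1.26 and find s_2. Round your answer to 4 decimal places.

1.1864

h(1.15) = -0.268078, h(1.26) = 0.542031
s_2 = 1.260000 − 0.542031·(1.260000 − 1.150000) / (0.542031 − (-0.268078)) = 1.260000 − (0.059623)/(0.810109) = 1.186401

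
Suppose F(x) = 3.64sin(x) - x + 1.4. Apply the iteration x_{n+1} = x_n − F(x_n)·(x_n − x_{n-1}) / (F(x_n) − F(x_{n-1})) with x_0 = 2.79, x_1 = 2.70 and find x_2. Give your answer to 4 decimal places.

2.7587

F(2.79) = -0.136408, F(2.70) = 0.255663
x_2 = 2.700000 − 0.255663·(2.700000 − 2.790000) / (0.255663 − (-0.136408)) = 2.700000 − (-0.023010)/(0.392071) = 2.758688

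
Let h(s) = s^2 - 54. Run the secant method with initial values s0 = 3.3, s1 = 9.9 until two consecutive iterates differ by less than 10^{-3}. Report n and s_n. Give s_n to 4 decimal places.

h(3.3) = -43.110000, h(9.9) = 44.010000
s2 = 9.900000 − 44.010000·(6.600000)/(87.120000) = 6.565909;  |Δ| = 3.334091
h(6.565909) = -10.888838
s3 = 6.565909 − (-10.888838)·(-3.334091)/(-54.898838) = 7.227205;  |Δ| = 0.661296
h(7.227205) = -1.767508
s4 = 7.227205 − (-1.767508)·(0.661296)/(9.121329) = 7.355349;  |Δ| = 0.128144
h(7.355349) = 0.101162
s5 = 7.355349 − 0.101162·(0.128144)/(1.868671) = 7.348412;  |Δ| = 0.006937
h(7.348412) = -0.000841
s6 = 7.348412 − (-0.000841)·(-0.006937)/(-0.102003) = 7.348469;  |Δ| = 0.000057
|s6 − s5| = 0.000057 < 10^{-3}

n = 6, s_n = 7.3485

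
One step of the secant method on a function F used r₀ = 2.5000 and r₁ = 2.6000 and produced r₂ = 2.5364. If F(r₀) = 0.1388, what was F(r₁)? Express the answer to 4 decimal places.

-0.2425

The secant line through (2.5000, 0.1388) and (2.6000, F(r₁)) crosses zero at r₂ = 2.5364.
So (2.5000, 0.1388), (2.6000, F(r₁)), (2.5364, 0) are collinear:
F(r₁) = 0.1388 · (2.6000 − 2.5364) / (2.5000 − 2.5364) = 0.1388 · (0.063600)/(-0.036400) = -0.242519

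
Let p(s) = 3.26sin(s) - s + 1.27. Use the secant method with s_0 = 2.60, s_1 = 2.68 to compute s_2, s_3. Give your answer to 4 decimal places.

2.6909, 2.6907

p(2.60) = 0.350534, p(2.68) = 0.041921
s_2 = 2.680000 − 0.041921·(2.680000 − 2.600000) / (0.041921 − 0.350534) = 2.680000 − (0.003354)/(-0.308613) = 2.690867
p(2.690867) = -0.000750
s_3 = 2.690867 − (-0.000750)·(2.690867 − 2.680000) / (-0.000750 − 0.041921) = 2.690867 − (-0.000008)/(-0.042671) = 2.690676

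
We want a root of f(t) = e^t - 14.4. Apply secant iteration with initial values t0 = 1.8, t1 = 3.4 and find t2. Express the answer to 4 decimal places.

2.3587

f(1.8) = -8.350353, f(3.4) = 15.564100
t2 = 3.400000 − 15.564100·(3.400000 − 1.800000) / (15.564100 − (-8.350353)) = 3.400000 − (24.902560)/(23.914453) = 2.358682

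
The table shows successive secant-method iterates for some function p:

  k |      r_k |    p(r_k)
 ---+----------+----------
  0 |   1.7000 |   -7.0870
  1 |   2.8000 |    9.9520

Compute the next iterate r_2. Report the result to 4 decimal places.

r_2 = 2.8000 − 9.9520·(2.8000 − 1.7000) / (9.9520 − (-7.0870))
   = 2.8000 − (10.947200)/(17.039000) = 2.157521

2.1575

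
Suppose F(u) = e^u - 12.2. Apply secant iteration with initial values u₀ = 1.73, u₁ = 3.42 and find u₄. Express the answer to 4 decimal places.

F(1.73) = -6.559346, F(3.42) = 18.369415
u₂ = 3.420000 − 18.369415·(3.420000 − 1.730000) / (18.369415 − (-6.559346)) = 3.420000 − (31.044311)/(24.928761) = 2.174679
F(2.174679) = -3.400641
u₃ = 2.174679 − (-3.400641)·(2.174679 − 3.420000) / (-3.400641 − 18.369415) = 2.174679 − (4.234889)/(-21.770056) = 2.369207
F(2.369207) = -1.511086
u₄ = 2.369207 − (-1.511086)·(2.369207 − 2.174679) / (-1.511086 − (-3.400641)) = 2.369207 − (-0.293949)/(1.889554) = 2.524772

2.5248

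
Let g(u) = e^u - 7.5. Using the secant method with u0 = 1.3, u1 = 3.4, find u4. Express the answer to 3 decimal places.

g(1.3) = -3.83070, g(3.4) = 22.46410
u2 = 3.40000 − 22.46410·(3.40000 − 1.30000) / (22.46410 − (-3.83070)) = 3.40000 − (47.17461)/(26.29480) = 1.60593
g(1.60593) = -2.51749
u3 = 1.60593 − (-2.51749)·(1.60593 − 3.40000) / (-2.51749 − 22.46410) = 1.60593 − (4.51654)/(-24.98159) = 1.78673
g(1.78673) = -1.53011
u4 = 1.78673 − (-1.53011)·(1.78673 − 1.60593) / (-1.53011 − (-2.51749)) = 1.78673 − (-0.27664)/(0.98738) = 2.06690

2.067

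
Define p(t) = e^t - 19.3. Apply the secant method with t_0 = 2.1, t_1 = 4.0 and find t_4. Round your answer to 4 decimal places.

3.0008

p(2.1) = -11.133830, p(4.0) = 35.298150
t_2 = 4.000000 − 35.298150·(4.000000 − 2.100000) / (35.298150 − (-11.133830)) = 4.000000 − (67.066485)/(46.431980) = 2.555597
p(2.555597) = -6.421012
t_3 = 2.555597 − (-6.421012)·(2.555597 − 4.000000) / (-6.421012 − 35.298150) = 2.555597 − (9.274528)/(-41.719162) = 2.777906
p(2.777906) = -3.214701
t_4 = 2.777906 − (-3.214701)·(2.777906 − 2.555597) / (-3.214701 − (-6.421012)) = 2.777906 − (-0.714656)/(3.206311) = 3.000796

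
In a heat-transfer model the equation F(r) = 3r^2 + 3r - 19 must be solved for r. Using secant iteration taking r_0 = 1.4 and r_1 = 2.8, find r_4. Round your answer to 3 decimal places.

2.066

F(1.4) = -8.92000, F(2.8) = 12.92000
r_2 = 2.80000 − 12.92000·(2.80000 − 1.40000) / (12.92000 − (-8.92000)) = 2.80000 − (18.08800)/(21.84000) = 1.97179
F(1.97179) = -1.42069
r_3 = 1.97179 − (-1.42069)·(1.97179 − 2.80000) / (-1.42069 − 12.92000) = 1.97179 − (1.17662)/(-14.34069) = 2.05384
F(2.05384) = -0.18366
r_4 = 2.05384 − (-0.18366)·(2.05384 − 1.97179) / (-0.18366 − (-1.42069)) = 2.05384 − (-0.01507)/(1.23703) = 2.06602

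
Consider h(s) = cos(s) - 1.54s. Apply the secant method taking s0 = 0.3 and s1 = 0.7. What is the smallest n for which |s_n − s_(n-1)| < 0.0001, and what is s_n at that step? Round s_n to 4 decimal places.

n = 5, s_n = 0.5527

h(0.3) = 0.493336, h(0.7) = -0.313158
s2 = 0.700000 − (-0.313158)·(0.400000)/(-0.806494) = 0.544682;  |Δ| = 0.155318
h(0.544682) = 0.016482
s3 = 0.544682 − 0.016482·(-0.155318)/(0.329640) = 0.552448;  |Δ| = 0.007766
h(0.552448) = 0.000473
s4 = 0.552448 − 0.000473·(0.007766)/(-0.016009) = 0.552677;  |Δ| = 0.000229
h(0.552677) = -0.000001
s5 = 0.552677 − (-0.000001)·(0.000229)/(-0.000474) = 0.552677;  |Δ| = 0.000000
|s5 − s4| = 0.000000 < 0.0001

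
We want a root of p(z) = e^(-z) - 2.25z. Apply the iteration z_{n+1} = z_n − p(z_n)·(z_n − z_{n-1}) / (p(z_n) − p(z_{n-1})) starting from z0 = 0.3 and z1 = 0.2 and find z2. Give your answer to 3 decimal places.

0.322

p(0.3) = 0.06582, p(0.2) = 0.36873
z2 = 0.20000 − 0.36873·(0.20000 − 0.30000) / (0.36873 − 0.06582) = 0.20000 − (-0.03687)/(0.30291) = 0.32173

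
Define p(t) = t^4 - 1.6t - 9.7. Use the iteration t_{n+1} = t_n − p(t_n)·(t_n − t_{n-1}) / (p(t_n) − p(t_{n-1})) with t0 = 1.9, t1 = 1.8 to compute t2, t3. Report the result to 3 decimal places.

1.888, 1.889

p(1.9) = 0.29210, p(1.8) = -2.08240
t2 = 1.80000 − (-2.08240)·(1.80000 − 1.90000) / (-2.08240 − 0.29210) = 1.80000 − (0.20824)/(-2.37450) = 1.88770
p(1.88770) = -0.02246
t3 = 1.88770 − (-0.02246)·(1.88770 − 1.80000) / (-0.02246 − (-2.08240)) = 1.88770 − (-0.00197)/(2.05994) = 1.88865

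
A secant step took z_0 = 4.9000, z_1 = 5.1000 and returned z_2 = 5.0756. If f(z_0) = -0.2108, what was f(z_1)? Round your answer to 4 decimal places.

The secant line through (4.9000, -0.2108) and (5.1000, f(z_1)) crosses zero at z_2 = 5.0756.
So (4.9000, -0.2108), (5.1000, f(z_1)), (5.0756, 0) are collinear:
f(z_1) = -0.2108 · (5.1000 − 5.0756) / (4.9000 − 5.0756) = -0.2108 · (0.024400)/(-0.175600) = 0.029291

0.0293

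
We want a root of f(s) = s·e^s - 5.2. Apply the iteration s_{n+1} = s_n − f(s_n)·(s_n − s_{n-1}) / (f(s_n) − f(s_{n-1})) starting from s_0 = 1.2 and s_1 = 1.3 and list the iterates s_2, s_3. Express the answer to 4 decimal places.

1.3547, 1.3490

f(1.2) = -1.215860, f(1.3) = -0.429914
s_2 = 1.300000 − (-0.429914)·(1.300000 − 1.200000) / (-0.429914 − (-1.215860)) = 1.300000 − (-0.042991)/(0.785945) = 1.354700
f(1.354700) = 0.050275
s_3 = 1.354700 − 0.050275·(1.354700 − 1.300000) / (0.050275 − (-0.429914)) = 1.354700 − (0.002750)/(0.480190) = 1.348973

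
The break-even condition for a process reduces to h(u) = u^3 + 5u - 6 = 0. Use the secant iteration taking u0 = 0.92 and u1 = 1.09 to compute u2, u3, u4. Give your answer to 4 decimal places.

0.9973, 0.9999, 1.0000

h(0.92) = -0.621312, h(1.09) = 0.745029
u2 = 1.090000 − 0.745029·(1.090000 − 0.920000) / (0.745029 − (-0.621312)) = 1.090000 − (0.126655)/(1.366341) = 0.997304
h(0.997304) = -0.021550
u3 = 0.997304 − (-0.021550)·(0.997304 − 1.090000) / (-0.021550 − 0.745029) = 0.997304 − (0.001998)/(-0.766579) = 0.999909
h(0.999909) = -0.000725
u4 = 0.999909 − (-0.000725)·(0.999909 − 0.997304) / (-0.000725 − (-0.021550)) = 0.999909 − (-0.000002)/(0.020825) = 1.000000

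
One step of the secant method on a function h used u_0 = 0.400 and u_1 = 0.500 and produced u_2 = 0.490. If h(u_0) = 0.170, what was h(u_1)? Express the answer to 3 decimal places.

-0.019

The secant line through (0.400, 0.170) and (0.500, h(u_1)) crosses zero at u_2 = 0.490.
So (0.400, 0.170), (0.500, h(u_1)), (0.490, 0) are collinear:
h(u_1) = 0.170 · (0.500 − 0.490) / (0.400 − 0.490) = 0.170 · (0.01000)/(-0.09000) = -0.01889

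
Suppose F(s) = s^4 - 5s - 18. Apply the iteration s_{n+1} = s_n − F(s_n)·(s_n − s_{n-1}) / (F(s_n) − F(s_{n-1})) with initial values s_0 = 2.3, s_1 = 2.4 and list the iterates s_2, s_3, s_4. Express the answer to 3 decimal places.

2.332, 2.334, 2.334

F(2.3) = -1.51590, F(2.4) = 3.17760
s_2 = 2.40000 − 3.17760·(2.40000 − 2.30000) / (3.17760 − (-1.51590)) = 2.40000 − (0.31776)/(4.69350) = 2.33230
F(2.33230) = -0.07210
s_3 = 2.33230 − (-0.07210)·(2.33230 − 2.40000) / (-0.07210 − 3.17760) = 2.33230 − (0.00488)/(-3.24970) = 2.33380
F(2.33380) = -0.00331
s_4 = 2.33380 − (-0.00331)·(2.33380 − 2.33230) / (-0.00331 − (-0.07210)) = 2.33380 − (0.00000)/(0.06879) = 2.33387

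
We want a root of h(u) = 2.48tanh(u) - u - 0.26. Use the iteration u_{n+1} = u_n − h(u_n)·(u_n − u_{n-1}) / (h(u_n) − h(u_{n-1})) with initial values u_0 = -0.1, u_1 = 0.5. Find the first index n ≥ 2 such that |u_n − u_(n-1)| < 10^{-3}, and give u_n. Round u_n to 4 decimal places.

n = 5, u_n = 0.1788

h(-0.1) = -0.407177, h(0.5) = 0.386051
u_2 = 0.500000 − 0.386051·(0.600000)/(0.793227) = 0.207990;  |Δ| = 0.292010
h(0.207990) = 0.040514
u_3 = 0.207990 − 0.040514·(-0.292010)/(-0.345537) = 0.173752;  |Δ| = 0.034238
h(0.173752) = -0.007131
u_4 = 0.173752 − (-0.007131)·(-0.034238)/(-0.047645) = 0.178877;  |Δ| = 0.005124
h(0.178877) = 0.000066
u_5 = 0.178877 − 0.000066·(0.005124)/(0.007197) = 0.178830;  |Δ| = 0.000047
|u_5 − u_4| = 0.000047 < 10^{-3}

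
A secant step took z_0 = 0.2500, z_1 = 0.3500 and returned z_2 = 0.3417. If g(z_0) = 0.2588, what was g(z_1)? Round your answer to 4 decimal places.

-0.0234

The secant line through (0.2500, 0.2588) and (0.3500, g(z_1)) crosses zero at z_2 = 0.3417.
So (0.2500, 0.2588), (0.3500, g(z_1)), (0.3417, 0) are collinear:
g(z_1) = 0.2588 · (0.3500 − 0.3417) / (0.2500 − 0.3417) = 0.2588 · (0.008300)/(-0.091700) = -0.023425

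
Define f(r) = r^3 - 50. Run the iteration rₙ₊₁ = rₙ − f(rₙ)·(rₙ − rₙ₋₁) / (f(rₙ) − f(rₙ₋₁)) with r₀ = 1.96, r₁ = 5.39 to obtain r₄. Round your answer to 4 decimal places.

3.7550

f(1.96) = -42.470464, f(5.39) = 106.590819
r₂ = 5.390000 − 106.590819·(5.390000 − 1.960000) / (106.590819 − (-42.470464)) = 5.390000 − (365.606509)/(149.061283) = 2.937274
f(2.937274) = -24.658442
r₃ = 2.937274 − (-24.658442)·(2.937274 − 5.390000) / (-24.658442 − 106.590819) = 2.937274 − (60.480406)/(-131.249261) = 3.398080
f(3.398080) = -10.762565
r₄ = 3.398080 − (-10.762565)·(3.398080 − 2.937274) / (-10.762565 − (-24.658442)) = 3.398080 − (-4.959451)/(13.895878) = 3.754980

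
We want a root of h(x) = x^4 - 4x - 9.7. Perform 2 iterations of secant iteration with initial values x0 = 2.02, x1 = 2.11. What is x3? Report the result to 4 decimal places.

h(2.02) = -1.130336, h(2.11) = 1.681194
x2 = 2.110000 − 1.681194·(2.110000 − 2.020000) / (1.681194 − (-1.130336)) = 2.110000 − (0.151307)/(2.811530) = 2.056183
h(2.056183) = -0.049684
x3 = 2.056183 − (-0.049684)·(2.056183 − 2.110000) / (-0.049684 − 1.681194) = 2.056183 − (0.002674)/(-1.730878) = 2.057728

2.0577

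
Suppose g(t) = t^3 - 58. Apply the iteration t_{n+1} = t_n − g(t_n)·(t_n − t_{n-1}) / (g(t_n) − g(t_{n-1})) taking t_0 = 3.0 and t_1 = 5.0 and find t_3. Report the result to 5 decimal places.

g(3.0) = -31.0000000, g(5.0) = 67.0000000
t_2 = 5.0000000 − 67.0000000·(5.0000000 − 3.0000000) / (67.0000000 − (-31.0000000)) = 5.0000000 − (134.0000000)/(98.0000000) = 3.6326531
g(3.6326531) = -10.0628990
t_3 = 3.6326531 − (-10.0628990)·(3.6326531 − 5.0000000) / (-10.0628990 − 67.0000000) = 3.6326531 − (13.7594741)/(-77.0628990) = 3.8112017

3.81120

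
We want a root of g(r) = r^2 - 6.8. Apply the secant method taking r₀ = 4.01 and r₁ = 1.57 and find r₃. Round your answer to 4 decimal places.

2.6768

g(4.01) = 9.280100, g(1.57) = -4.335100
r₂ = 1.570000 − (-4.335100)·(1.570000 − 4.010000) / (-4.335100 − 9.280100) = 1.570000 − (10.577644)/(-13.615200) = 2.346900
g(2.346900) = -1.292062
r₃ = 2.346900 − (-1.292062)·(2.346900 − 1.570000) / (-1.292062 − (-4.335100)) = 2.346900 − (-1.003803)/(3.043038) = 2.676768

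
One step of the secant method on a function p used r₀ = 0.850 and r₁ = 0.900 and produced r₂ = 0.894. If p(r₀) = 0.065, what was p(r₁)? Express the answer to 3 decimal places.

The secant line through (0.850, 0.065) and (0.900, p(r₁)) crosses zero at r₂ = 0.894.
So (0.850, 0.065), (0.900, p(r₁)), (0.894, 0) are collinear:
p(r₁) = 0.065 · (0.900 − 0.894) / (0.850 − 0.894) = 0.065 · (0.00600)/(-0.04400) = -0.00886

-0.009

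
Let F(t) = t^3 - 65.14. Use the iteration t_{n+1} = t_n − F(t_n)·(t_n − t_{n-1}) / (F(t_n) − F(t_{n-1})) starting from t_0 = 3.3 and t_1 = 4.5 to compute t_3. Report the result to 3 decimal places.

F(3.3) = -29.20300, F(4.5) = 25.98500
t_2 = 4.50000 − 25.98500·(4.50000 − 3.30000) / (25.98500 − (-29.20300)) = 4.50000 − (31.18200)/(55.18800) = 3.93499
F(3.93499) = -4.21023
t_3 = 3.93499 − (-4.21023)·(3.93499 − 4.50000) / (-4.21023 − 25.98500) = 3.93499 − (2.37884)/(-30.19523) = 4.01377

4.014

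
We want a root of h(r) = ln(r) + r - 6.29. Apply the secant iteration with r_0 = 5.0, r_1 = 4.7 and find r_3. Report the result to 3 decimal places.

4.735

h(5.0) = 0.31944, h(4.7) = -0.04244
r_2 = 4.70000 − (-0.04244)·(4.70000 − 5.00000) / (-0.04244 − 0.31944) = 4.70000 − (0.01273)/(-0.36188) = 4.73518
h(4.73518) = 0.00020
r_3 = 4.73518 − 0.00020·(4.73518 − 4.70000) / (0.00020 − (-0.04244)) = 4.73518 − (0.00001)/(0.04264) = 4.73502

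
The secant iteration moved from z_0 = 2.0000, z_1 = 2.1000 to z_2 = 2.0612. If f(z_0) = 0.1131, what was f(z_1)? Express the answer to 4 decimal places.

The secant line through (2.0000, 0.1131) and (2.1000, f(z_1)) crosses zero at z_2 = 2.0612.
So (2.0000, 0.1131), (2.1000, f(z_1)), (2.0612, 0) are collinear:
f(z_1) = 0.1131 · (2.1000 − 2.0612) / (2.0000 − 2.0612) = 0.1131 · (0.038800)/(-0.061200) = -0.071704

-0.0717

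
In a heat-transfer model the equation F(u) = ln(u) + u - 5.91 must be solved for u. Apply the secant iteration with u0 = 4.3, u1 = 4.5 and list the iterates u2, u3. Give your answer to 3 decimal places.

4.423, 4.423

F(4.3) = -0.15138, F(4.5) = 0.09408
u2 = 4.50000 − 0.09408·(4.50000 − 4.30000) / (0.09408 − (-0.15138)) = 4.50000 − (0.01882)/(0.24546) = 4.42335
F(4.42335) = 0.00024
u3 = 4.42335 − 0.00024·(4.42335 − 4.50000) / (0.00024 − 0.09408) = 4.42335 − (-0.00002)/(-0.09383) = 4.42315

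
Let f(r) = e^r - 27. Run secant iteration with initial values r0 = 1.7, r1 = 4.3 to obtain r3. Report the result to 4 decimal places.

f(1.7) = -21.526053, f(4.3) = 46.699794
r2 = 4.300000 − 46.699794·(4.300000 − 1.700000) / (46.699794 − (-21.526053)) = 4.300000 − (121.419464)/(68.225846) = 2.520330
f(2.520330) = -14.567296
r3 = 2.520330 − (-14.567296)·(2.520330 − 4.300000) / (-14.567296 − 46.699794) = 2.520330 − (25.924974)/(-61.267090) = 2.943477

2.9435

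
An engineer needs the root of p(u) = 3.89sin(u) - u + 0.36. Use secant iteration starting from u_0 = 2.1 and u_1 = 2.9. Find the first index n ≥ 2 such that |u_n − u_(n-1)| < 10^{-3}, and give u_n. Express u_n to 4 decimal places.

p(2.1) = 1.617884, p(2.9) = -1.609320
u_2 = 2.900000 − (-1.609320)·(0.800000)/(-3.227205) = 2.501062;  |Δ| = 0.398938
p(2.501062) = 0.183686
u_3 = 2.501062 − 0.183686·(-0.398938)/(1.793006) = 2.541931;  |Δ| = 0.040870
p(2.541931) = 0.013442
u_4 = 2.541931 − 0.013442·(0.040870)/(-0.170244) = 2.545158;  |Δ| = 0.003227
p(2.545158) = -0.000159
u_5 = 2.545158 − (-0.000159)·(0.003227)/(-0.013601) = 2.545120;  |Δ| = 0.000038
|u_5 − u_4| = 0.000038 < 10^{-3}

n = 5, u_n = 2.5451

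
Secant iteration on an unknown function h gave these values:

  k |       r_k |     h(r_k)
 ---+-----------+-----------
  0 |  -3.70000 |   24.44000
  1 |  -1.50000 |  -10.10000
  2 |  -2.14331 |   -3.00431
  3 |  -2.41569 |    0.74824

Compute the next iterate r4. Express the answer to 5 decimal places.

r4 = -2.41569 − 0.74824·(-2.41569 − (-2.14331)) / (0.74824 − (-3.00431))
   = -2.41569 − (-0.2038056)/(3.7525500) = -2.3613788

-2.36138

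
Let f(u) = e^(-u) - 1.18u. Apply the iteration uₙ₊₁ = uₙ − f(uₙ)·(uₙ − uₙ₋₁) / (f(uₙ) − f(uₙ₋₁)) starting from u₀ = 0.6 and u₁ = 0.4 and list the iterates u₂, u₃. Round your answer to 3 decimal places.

f(0.6) = -0.15919, f(0.4) = 0.19832
u₂ = 0.40000 − 0.19832·(0.40000 − 0.60000) / (0.19832 − (-0.15919)) = 0.40000 − (-0.03966)/(0.35751) = 0.51095
f(0.51095) = -0.00299
u₃ = 0.51095 − (-0.00299)·(0.51095 − 0.40000) / (-0.00299 − 0.19832) = 0.51095 − (-0.00033)/(-0.20131) = 0.50930

0.511, 0.509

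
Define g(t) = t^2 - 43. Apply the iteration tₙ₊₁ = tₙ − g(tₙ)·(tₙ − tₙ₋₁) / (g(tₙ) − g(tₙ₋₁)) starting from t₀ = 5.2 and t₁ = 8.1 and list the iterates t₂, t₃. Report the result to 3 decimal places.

6.400, 6.541

g(5.2) = -15.96000, g(8.1) = 22.61000
t₂ = 8.10000 − 22.61000·(8.10000 − 5.20000) / (22.61000 − (-15.96000)) = 8.10000 − (65.56900)/(38.57000) = 6.40000
g(6.40000) = -2.04000
t₃ = 6.40000 − (-2.04000)·(6.40000 − 8.10000) / (-2.04000 − 22.61000) = 6.40000 − (3.46800)/(-24.65000) = 6.54069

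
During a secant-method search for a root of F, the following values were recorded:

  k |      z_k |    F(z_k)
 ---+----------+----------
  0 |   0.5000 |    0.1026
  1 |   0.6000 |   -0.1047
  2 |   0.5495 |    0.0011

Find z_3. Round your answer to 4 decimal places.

z_3 = 0.5495 − 0.0011·(0.5495 − 0.6000) / (0.0011 − (-0.1047))
   = 0.5495 − (-0.000056)/(0.105800) = 0.550025

0.5500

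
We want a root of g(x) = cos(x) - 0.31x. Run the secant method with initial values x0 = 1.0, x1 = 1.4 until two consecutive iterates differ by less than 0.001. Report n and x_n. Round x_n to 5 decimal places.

g(1.0) = 0.2303023, g(1.4) = -0.2640329
x2 = 1.4000000 − (-0.2640329)·(0.4000000)/(-0.4943352) = 1.1863532;  |Δ| = 0.2136468
g(1.1863532) = 0.0072735
x3 = 1.1863532 − 0.0072735·(-0.2136468)/(0.2713064) = 1.1920809;  |Δ| = 0.0057277
g(1.1920809) = 0.0001822
x4 = 1.1920809 − 0.0001822·(0.0057277)/(-0.0070913) = 1.1922280;  |Δ| = 0.0001471
|x4 − x3| = 0.0001471 < 0.001

n = 4, x_n = 1.19223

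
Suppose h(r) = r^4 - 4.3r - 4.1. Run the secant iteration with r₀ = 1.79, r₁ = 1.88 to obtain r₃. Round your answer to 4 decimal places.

1.8660

h(1.79) = -1.530743, h(1.88) = 0.307983
r₂ = 1.880000 − 0.307983·(1.880000 − 1.790000) / (0.307983 − (-1.530743)) = 1.880000 − (0.027719)/(1.838727) = 1.864925
h(1.864925) = -0.023071
r₃ = 1.864925 − (-0.023071)·(1.864925 − 1.880000) / (-0.023071 − 0.307983) = 1.864925 − (0.000348)/(-0.331054) = 1.865976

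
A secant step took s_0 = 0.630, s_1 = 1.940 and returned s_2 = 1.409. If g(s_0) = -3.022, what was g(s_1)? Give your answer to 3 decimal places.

The secant line through (0.630, -3.022) and (1.940, g(s_1)) crosses zero at s_2 = 1.409.
So (0.630, -3.022), (1.940, g(s_1)), (1.409, 0) are collinear:
g(s_1) = -3.022 · (1.940 − 1.409) / (0.630 − 1.409) = -3.022 · (0.53100)/(-0.77900) = 2.05993

2.060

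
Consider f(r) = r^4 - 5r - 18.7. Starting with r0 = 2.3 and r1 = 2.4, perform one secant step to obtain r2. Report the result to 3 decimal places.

2.347

f(2.3) = -2.21590, f(2.4) = 2.47760
r2 = 2.40000 − 2.47760·(2.40000 − 2.30000) / (2.47760 − (-2.21590)) = 2.40000 − (0.24776)/(4.69350) = 2.34721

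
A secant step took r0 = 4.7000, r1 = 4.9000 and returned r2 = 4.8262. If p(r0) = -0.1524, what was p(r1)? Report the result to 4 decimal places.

0.0891

The secant line through (4.7000, -0.1524) and (4.9000, p(r1)) crosses zero at r2 = 4.8262.
So (4.7000, -0.1524), (4.9000, p(r1)), (4.8262, 0) are collinear:
p(r1) = -0.1524 · (4.9000 − 4.8262) / (4.7000 − 4.8262) = -0.1524 · (0.073800)/(-0.126200) = 0.089121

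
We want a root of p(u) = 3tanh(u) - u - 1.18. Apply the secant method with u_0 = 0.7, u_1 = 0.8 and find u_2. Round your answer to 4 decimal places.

p(0.7) = -0.066897, p(0.8) = 0.012110
u_2 = 0.800000 − 0.012110·(0.800000 − 0.700000) / (0.012110 − (-0.066897)) = 0.800000 − (0.001211)/(0.079007) = 0.784672

0.7847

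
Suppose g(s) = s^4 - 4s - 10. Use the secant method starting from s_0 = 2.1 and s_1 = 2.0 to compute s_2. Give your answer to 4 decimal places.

2.0656

g(2.1) = 1.048100, g(2.0) = -2.000000
s_2 = 2.000000 − (-2.000000)·(2.000000 − 2.100000) / (-2.000000 − 1.048100) = 2.000000 − (0.200000)/(-3.048100) = 2.065615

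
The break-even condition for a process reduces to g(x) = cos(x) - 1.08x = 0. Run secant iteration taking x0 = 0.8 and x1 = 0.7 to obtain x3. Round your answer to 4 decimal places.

g(0.8) = -0.167293, g(0.7) = 0.008842
x2 = 0.700000 − 0.008842·(0.700000 − 0.800000) / (0.008842 − (-0.167293)) = 0.700000 − (-0.000884)/(0.176135) = 0.705020
g(0.705020) = 0.000177
x3 = 0.705020 − 0.000177·(0.705020 − 0.700000) / (0.000177 − 0.008842) = 0.705020 − (0.000001)/(-0.008665) = 0.705123

0.7051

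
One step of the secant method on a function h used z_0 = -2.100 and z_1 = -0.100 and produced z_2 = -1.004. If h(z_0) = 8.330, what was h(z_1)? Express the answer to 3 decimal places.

The secant line through (-2.100, 8.330) and (-0.100, h(z_1)) crosses zero at z_2 = -1.004.
So (-2.100, 8.330), (-0.100, h(z_1)), (-1.004, 0) are collinear:
h(z_1) = 8.330 · (-0.100 − (-1.004)) / (-2.100 − (-1.004)) = 8.330 · (0.90400)/(-1.09600) = -6.87073

-6.871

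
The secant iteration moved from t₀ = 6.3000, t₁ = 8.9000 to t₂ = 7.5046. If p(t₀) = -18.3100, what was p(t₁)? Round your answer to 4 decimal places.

The secant line through (6.3000, -18.3100) and (8.9000, p(t₁)) crosses zero at t₂ = 7.5046.
So (6.3000, -18.3100), (8.9000, p(t₁)), (7.5046, 0) are collinear:
p(t₁) = -18.3100 · (8.9000 − 7.5046) / (6.3000 − 7.5046) = -18.3100 · (1.395400)/(-1.204600) = 21.210173

21.2102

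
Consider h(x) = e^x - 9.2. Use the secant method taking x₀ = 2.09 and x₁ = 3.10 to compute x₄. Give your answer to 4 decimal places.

h(2.09) = -1.115085, h(3.10) = 12.997951
x₂ = 3.100000 − 12.997951·(3.100000 − 2.090000) / (12.997951 − (-1.115085)) = 3.100000 − (13.127931)/(14.113036) = 2.169801
h(2.169801) = -0.443458
x₃ = 2.169801 − (-0.443458)·(2.169801 − 3.100000) / (-0.443458 − 12.997951) = 2.169801 − (0.412504)/(-13.441409) = 2.200490
h(2.200490) = -0.170562
x₄ = 2.200490 − (-0.170562)·(2.200490 − 2.169801) / (-0.170562 − (-0.443458)) = 2.200490 − (-0.005234)/(0.272896) = 2.219671

2.2197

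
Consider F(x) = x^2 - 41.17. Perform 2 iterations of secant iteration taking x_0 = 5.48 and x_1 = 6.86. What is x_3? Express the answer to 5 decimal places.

6.41526

F(5.48) = -11.1396000, F(6.86) = 5.8896000
x_2 = 6.8600000 − 5.8896000·(6.8600000 − 5.4800000) / (5.8896000 − (-11.1396000)) = 6.8600000 − (8.1276480)/(17.0292000) = 6.3827229
F(6.3827229) = -0.4308490
x_3 = 6.3827229 − (-0.4308490)·(6.3827229 − 6.8600000) / (-0.4308490 − 5.8896000) = 6.3827229 − (0.2056344)/(-6.3204490) = 6.4152576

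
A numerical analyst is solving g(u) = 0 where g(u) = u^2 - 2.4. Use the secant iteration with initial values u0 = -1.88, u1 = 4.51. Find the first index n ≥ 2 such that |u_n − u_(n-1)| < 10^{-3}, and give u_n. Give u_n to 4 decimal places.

n = 8, u_n = -1.5492

g(-1.88) = 1.134400, g(4.51) = 17.940100
u2 = 4.510000 − 17.940100·(6.390000)/(16.805700) = -2.311331;  |Δ| = 6.821331
g(-2.311331) = 2.942250
u3 = -2.311331 − 2.942250·(-6.821331)/(-14.997850) = -3.649527;  |Δ| = 1.338196
g(-3.649527) = 10.919045
u4 = -3.649527 − 10.919045·(-1.338196)/(7.976795) = -1.817736;  |Δ| = 1.831791
g(-1.817736) = 0.904163
u5 = -1.817736 − 0.904163·(1.831791)/(-10.014882) = -1.652358;  |Δ| = 0.165378
g(-1.652358) = 0.330287
u6 = -1.652358 − 0.330287·(0.165378)/(-0.573876) = -1.557177;  |Δ| = 0.095181
g(-1.557177) = 0.024800
u7 = -1.557177 − 0.024800·(0.095181)/(-0.305487) = -1.549450;  |Δ| = 0.007727
g(-1.549450) = 0.000795
u8 = -1.549450 − 0.000795·(0.007727)/(-0.024005) = -1.549194;  |Δ| = 0.000256
|u8 − u7| = 0.000256 < 10^{-3}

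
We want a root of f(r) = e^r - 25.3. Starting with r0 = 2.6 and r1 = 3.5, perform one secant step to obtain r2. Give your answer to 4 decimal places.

f(2.6) = -11.836262, f(3.5) = 7.815452
r2 = 3.500000 − 7.815452·(3.500000 − 2.600000) / (7.815452 − (-11.836262)) = 3.500000 − (7.033907)/(19.651714) = 3.142072

3.1421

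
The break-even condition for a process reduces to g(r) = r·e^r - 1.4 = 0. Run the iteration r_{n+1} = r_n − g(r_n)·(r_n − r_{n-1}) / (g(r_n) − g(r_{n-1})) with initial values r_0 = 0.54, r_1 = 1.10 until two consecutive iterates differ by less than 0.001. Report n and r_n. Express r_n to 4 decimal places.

g(0.54) = -0.473356, g(1.10) = 1.904583
r_2 = 1.100000 − 1.904583·(0.560000)/(2.377939) = 0.651474;  |Δ| = 0.448526
g(0.651474) = -0.150233
r_3 = 0.651474 − (-0.150233)·(-0.448526)/(-2.054815) = 0.684267;  |Δ| = 0.032793
g(0.684267) = -0.043564
r_4 = 0.684267 − (-0.043564)·(0.032793)/(0.106669) = 0.697660;  |Δ| = 0.013393
g(0.697660) = 0.001631
r_5 = 0.697660 − 0.001631·(0.013393)/(0.045195) = 0.697177;  |Δ| = 0.000483
|r_5 − r_4| = 0.000483 < 0.001

n = 5, r_n = 0.6972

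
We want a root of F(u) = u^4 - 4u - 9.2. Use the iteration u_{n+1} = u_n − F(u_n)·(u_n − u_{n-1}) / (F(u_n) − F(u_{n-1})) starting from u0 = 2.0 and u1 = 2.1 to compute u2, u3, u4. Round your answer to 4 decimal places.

2.0394, 2.0413, 2.0414

F(2.0) = -1.200000, F(2.1) = 1.848100
u2 = 2.100000 − 1.848100·(2.100000 − 2.000000) / (1.848100 − (-1.200000)) = 2.100000 − (0.184810)/(3.048100) = 2.039369
F(2.039369) = -0.059986
u3 = 2.039369 − (-0.059986)·(2.039369 − 2.100000) / (-0.059986 − 1.848100) = 2.039369 − (0.003637)/(-1.908086) = 2.041275
F(2.041275) = -0.002851
u4 = 2.041275 − (-0.002851)·(2.041275 − 2.039369) / (-0.002851 − (-0.059986)) = 2.041275 − (-0.000005)/(0.057135) = 2.041370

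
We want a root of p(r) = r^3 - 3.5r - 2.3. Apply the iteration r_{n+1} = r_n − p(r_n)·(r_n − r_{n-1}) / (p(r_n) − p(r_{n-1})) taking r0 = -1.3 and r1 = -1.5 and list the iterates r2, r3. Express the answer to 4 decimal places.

p(-1.3) = 0.053000, p(-1.5) = -0.425000
r2 = -1.500000 − (-0.425000)·(-1.500000 − (-1.300000)) / (-0.425000 − 0.053000) = -1.500000 − (0.085000)/(-0.478000) = -1.322176
p(-1.322176) = 0.016255
r3 = -1.322176 − 0.016255·(-1.322176 − (-1.500000)) / (0.016255 − (-0.425000)) = -1.322176 − (0.002891)/(0.441255) = -1.328727

-1.3222, -1.3287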